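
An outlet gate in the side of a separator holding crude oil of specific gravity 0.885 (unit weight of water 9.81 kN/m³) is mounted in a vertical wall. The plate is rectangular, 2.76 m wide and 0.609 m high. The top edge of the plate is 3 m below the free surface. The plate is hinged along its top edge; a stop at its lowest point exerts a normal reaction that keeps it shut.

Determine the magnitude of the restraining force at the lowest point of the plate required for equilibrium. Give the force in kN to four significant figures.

γ = 0.885 × 9.81 = 8.68185 kN/m³.
The centroid lies 0.609/2 = 0.3045 m below the top edge, so the centroid depth is h_c = 3 + 0.3045 = 3.3045 m.
A = 2.76 × 0.609 = 1.68084 m².
Resultant F = γ·h_c·A = 8.68185 × 3.3045 × 1.68084 = 48.2219 kN.
I_c = b·h³/12 = 2.76 × 0.609³/12 = 0.0519493 m⁴.
Centre of pressure: y_p = y_c + I_c/(y_c·A) = 3.3045 + 0.0519493/(3.3045 × 1.68084) = 3.3045 + 0.00935293 = 3.31385 m along the plane.
The resultant acts 0.3045 + 0.00935293 = 0.313853 m (along the plate) below the hinge at the top edge, so the moment about the hinge is M = F × 0.313853 = 48.2219 × 0.313853 = 15.1346 kN·m.
A normal force at the bottom, 0.609 m from the hinge, must supply this moment: P = 15.1346/0.609 = 24.8516 kN.

P ≈ 24.85 kN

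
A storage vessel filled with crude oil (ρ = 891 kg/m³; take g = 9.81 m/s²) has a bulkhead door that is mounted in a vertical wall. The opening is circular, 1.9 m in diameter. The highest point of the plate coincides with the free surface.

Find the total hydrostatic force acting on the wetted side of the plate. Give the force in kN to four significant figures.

F ≈ 23.54 kN

γ = ρg = 891 × 9.81 / 1000 = 8.74071 kN/m³.
The centroid is at the centre, 0.95 m below the top of the plate, so the centroid depth is h_c = 0.95 m.
A = π(0.95)² = 2.83529 m².
Resultant F = γ·h_c·A = 8.74071 × 0.95 × 2.83529 = 23.5433 kN.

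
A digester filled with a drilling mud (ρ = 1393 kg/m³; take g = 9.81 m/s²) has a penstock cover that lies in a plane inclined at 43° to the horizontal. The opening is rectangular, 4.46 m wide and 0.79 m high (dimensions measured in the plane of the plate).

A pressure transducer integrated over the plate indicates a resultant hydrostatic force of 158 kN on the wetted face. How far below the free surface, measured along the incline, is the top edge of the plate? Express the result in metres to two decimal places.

γ = ρg = 1393 × 9.81 / 1000 = 13.66533 kN/m³.
A = 4.46 × 0.79 = 3.5234 m².
From F = γ·h_c·A, the centroid depth is h_c = 158/(13.66533 × 3.5234) = 3.28152 m.
Let θ = 43° be the plate's angle to the horizontal; measure y along the incline from where the plane meets the free surface. Vertical depth h = y·sinθ with sinθ = 0.681998.
Along the incline, y_c = h_c/sinθ = 3.28152/0.681998 = 4.81163 m.
The centroid lies 0.79/2 = 0.395 m below the top edge, so the top edge sits at y_top = 4.81163 − 0.395 = 4.41663 m along the incline.

y_top ≈ 4.42 m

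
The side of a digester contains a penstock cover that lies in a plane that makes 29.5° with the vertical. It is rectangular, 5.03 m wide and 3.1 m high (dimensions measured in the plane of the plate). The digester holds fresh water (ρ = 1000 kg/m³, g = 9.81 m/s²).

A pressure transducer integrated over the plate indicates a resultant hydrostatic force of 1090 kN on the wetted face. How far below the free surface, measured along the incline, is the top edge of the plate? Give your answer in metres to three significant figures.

y_top ≈ 6.64 m

γ = ρg = 1000 × 9.81 = 9810 N/m³ = 9.81 kN/m³.
A = 5.03 × 3.1 = 15.593 m².
From F = γ·h_c·A, the centroid depth is h_c = 1090/(9.81 × 15.593) = 7.1257 m.
The plate makes 29.5° with the vertical, i.e. θ = 90° − 29.5° = 60.5° to the horizontal. Measuring y along the incline from the free-surface line, vertical depth h = y·sinθ with sinθ = 0.870356.
Along the incline, y_c = h_c/sinθ = 7.1257/0.870356 = 8.18711 m.
The centroid lies 3.1/2 = 1.55 m below the top edge, so the top edge sits at y_top = 8.18711 − 1.55 = 6.63711 m along the incline.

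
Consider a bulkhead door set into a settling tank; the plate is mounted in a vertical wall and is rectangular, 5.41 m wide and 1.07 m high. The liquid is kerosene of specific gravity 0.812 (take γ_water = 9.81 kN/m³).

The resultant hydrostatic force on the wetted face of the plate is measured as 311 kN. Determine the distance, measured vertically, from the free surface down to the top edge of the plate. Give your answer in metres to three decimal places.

d_top ≈ 6.210 m

γ = 0.812 × 9.81 = 7.96572 kN/m³.
A = 5.41 × 1.07 = 5.7887 m².
From F = γ·h_c·A, the centroid depth is h_c = 311/(7.96572 × 5.7887) = 6.74457 m.
The centroid lies 1.07/2 = 0.535 m below the top edge, so the top edge sits at h_top = 6.74457 − 0.535 = 6.20957 m below the surface.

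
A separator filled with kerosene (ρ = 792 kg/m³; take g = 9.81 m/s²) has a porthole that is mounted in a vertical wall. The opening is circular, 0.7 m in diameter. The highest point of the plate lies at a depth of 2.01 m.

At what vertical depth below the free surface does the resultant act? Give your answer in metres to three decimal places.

γ = ρg = 792 × 9.81 / 1000 = 7.76952 kN/m³.
The centroid is at the centre, 0.35 m below the top of the plate, so the centroid depth is h_c = 2.01 + 0.35 = 2.36 m.
A = π(0.35)² = 0.384845 m².
Resultant F = γ·h_c·A = 7.76952 × 2.36 × 0.384845 = 7.05654 kN.
I_c = πr⁴/4 = π × 0.35⁴/4 = 0.0117859 m⁴.
Centre of pressure: y_p = y_c + I_c/(y_c·A) = 2.36 + 0.0117859/(2.36 × 0.384845) = 2.36 + 0.0129767 = 2.37298 m along the plane.

h_p = 2.373 m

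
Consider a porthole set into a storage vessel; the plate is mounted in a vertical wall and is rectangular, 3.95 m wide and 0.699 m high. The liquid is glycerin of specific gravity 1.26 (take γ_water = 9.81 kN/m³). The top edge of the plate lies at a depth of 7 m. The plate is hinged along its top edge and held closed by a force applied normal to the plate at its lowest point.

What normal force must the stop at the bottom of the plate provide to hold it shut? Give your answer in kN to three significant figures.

γ = 1.26 × 9.81 = 12.3606 kN/m³.
The centroid lies 0.699/2 = 0.3495 m below the top edge, so the centroid depth is h_c = 7 + 0.3495 = 7.3495 m.
A = 3.95 × 0.699 = 2.76105 m².
Resultant F = γ·h_c·A = 12.3606 × 7.3495 × 2.76105 = 250.825 kN.
I_c = b·h³/12 = 3.95 × 0.699³/12 = 0.112421 m⁴.
Centre of pressure: y_p = y_c + I_c/(y_c·A) = 7.3495 + 0.112421/(7.3495 × 2.76105) = 7.3495 + 0.00554007 = 7.35504 m along the plane.
The resultant acts 0.3495 + 0.00554007 = 0.35504 m (along the plate) below the hinge at the top edge, so the moment about the hinge is M = F × 0.35504 = 250.825 × 0.35504 = 89.0529 kN·m.
A normal force at the bottom, 0.699 m from the hinge, must supply this moment: P = 89.0529/0.699 = 127.4 kN.

P ≈ 127 kN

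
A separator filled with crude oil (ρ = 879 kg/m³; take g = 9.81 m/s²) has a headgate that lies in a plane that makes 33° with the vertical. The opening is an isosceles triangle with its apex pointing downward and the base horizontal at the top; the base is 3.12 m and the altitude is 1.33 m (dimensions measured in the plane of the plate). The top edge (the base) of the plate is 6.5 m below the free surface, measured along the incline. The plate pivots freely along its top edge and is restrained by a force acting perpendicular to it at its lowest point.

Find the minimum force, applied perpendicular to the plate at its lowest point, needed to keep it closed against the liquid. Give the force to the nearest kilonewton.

γ = ρg = 879 × 9.81 / 1000 = 8.62299 kN/m³.
The plate makes 33° with the vertical, i.e. θ = 90° − 33° = 57° to the horizontal. Measuring y along the incline from the free-surface line, vertical depth h = y·sinθ with sinθ = 0.838671.
With the apex down, the centroid sits h/3 = 1.33/3 = 0.443333 m below the base (the top edge), so y_c = 6.5 + 0.443333 = 6.94333 m and h_c = 6.94333 × 0.838671 = 5.82317 m.
A = ½ × 3.12 × 1.33 = 2.0748 m².
Resultant F = γ·h_c·A = 8.62299 × 5.82317 × 2.0748 = 104.182 kN.
I_c = b·h³/36 = 3.12 × 1.33³/36 = 0.203895 m⁴.
Centre of pressure: y_p = y_c + I_c/(y_c·A) = 6.94333 + 0.203895/(6.94333 × 2.0748) = 6.94333 + 0.0141535 = 6.95748 m along the plane.
The resultant acts 0.443333 + 0.0141535 = 0.457486 m (along the plate) below the hinge at the top edge, so the moment about the hinge is M = F × 0.457486 = 104.182 × 0.457486 = 47.6618 kN·m.
A normal force at the bottom, 1.33 m from the hinge, must supply this moment: P = 47.6618/1.33 = 35.8359 kN.

P ≈ 36 kN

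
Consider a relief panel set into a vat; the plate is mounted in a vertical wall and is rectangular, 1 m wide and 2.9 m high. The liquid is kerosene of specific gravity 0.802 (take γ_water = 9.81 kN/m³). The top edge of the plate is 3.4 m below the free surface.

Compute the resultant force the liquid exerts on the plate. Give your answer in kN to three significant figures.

γ = 0.802 × 9.81 = 7.86762 kN/m³.
The centroid lies 2.9/2 = 1.45 m below the top edge, so the centroid depth is h_c = 3.4 + 1.45 = 4.85 m.
A = 1 × 2.9 = 2.9 m².
Resultant F = γ·h_c·A = 7.86762 × 4.85 × 2.9 = 110.658 kN.

F ≈ 111 kN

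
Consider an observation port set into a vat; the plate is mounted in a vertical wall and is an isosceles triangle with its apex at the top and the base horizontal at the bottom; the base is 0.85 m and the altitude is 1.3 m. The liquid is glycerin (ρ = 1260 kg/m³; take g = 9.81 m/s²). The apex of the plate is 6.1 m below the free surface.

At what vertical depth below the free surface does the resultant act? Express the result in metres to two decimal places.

h_p = 6.98 m

γ = ρg = 1260 × 9.81 / 1000 = 12.3606 kN/m³.
With the apex up, the centroid sits 2h/3 = 2 × 1.3/3 = 0.866667 m below the apex, so the centroid depth is h_c = 6.1 + 0.866667 = 6.96667 m.
A = ½ × 0.85 × 1.3 = 0.5525 m².
Resultant F = γ·h_c·A = 12.3606 × 6.96667 × 0.5525 = 47.577 kN.
I_c = b·h³/36 = 0.85 × 1.3³/36 = 0.0518736 m⁴.
Centre of pressure: y_p = y_c + I_c/(y_c·A) = 6.96667 + 0.0518736/(6.96667 × 0.5525) = 6.96667 + 0.0134769 = 6.98015 m along the plane.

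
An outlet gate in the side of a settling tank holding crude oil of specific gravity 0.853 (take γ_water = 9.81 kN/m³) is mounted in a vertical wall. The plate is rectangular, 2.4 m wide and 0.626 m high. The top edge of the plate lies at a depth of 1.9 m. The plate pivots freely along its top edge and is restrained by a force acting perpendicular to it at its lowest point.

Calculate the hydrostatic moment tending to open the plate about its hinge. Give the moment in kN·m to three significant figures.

γ = 0.853 × 9.81 = 8.36793 kN/m³.
The centroid lies 0.626/2 = 0.313 m below the top edge, so the centroid depth is h_c = 1.9 + 0.313 = 2.213 m.
A = 2.4 × 0.626 = 1.5024 m².
Resultant F = γ·h_c·A = 8.36793 × 2.213 × 1.5024 = 27.8218 kN.
I_c = b·h³/12 = 2.4 × 0.626³/12 = 0.0490629 m⁴.
Centre of pressure: y_p = y_c + I_c/(y_c·A) = 2.213 + 0.0490629/(2.213 × 1.5024) = 2.213 + 0.0147566 = 2.22776 m along the plane.
The resultant acts 0.313 + 0.0147566 = 0.327757 m (along the plate) below the hinge at the top edge, so the moment about the hinge is M = F × 0.327757 = 27.8218 × 0.327757 = 9.11879 kN·m.

M ≈ 9.12 kN·m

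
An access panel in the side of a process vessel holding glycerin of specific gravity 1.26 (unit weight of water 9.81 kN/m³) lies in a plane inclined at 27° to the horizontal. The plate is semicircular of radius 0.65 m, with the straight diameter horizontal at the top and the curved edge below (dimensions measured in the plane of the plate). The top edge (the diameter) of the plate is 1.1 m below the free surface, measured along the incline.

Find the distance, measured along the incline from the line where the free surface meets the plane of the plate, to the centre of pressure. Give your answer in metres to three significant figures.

γ = 1.26 × 9.81 = 12.3606 kN/m³.
Let θ = 27° be the plate's angle to the horizontal; measure y along the incline from where the plane meets the free surface. Vertical depth h = y·sinθ with sinθ = 0.453990.
The centroid of a semicircle lies 4r/(3π) = 0.275869 m from the diameter, here below the top edge, so y_c = 1.1 + 0.275869 = 1.37587 m and h_c = 1.37587 × 0.453990 = 0.624631 m.
A = πr²/2 = π × 0.65²/2 = 0.663661 m².
Resultant F = γ·h_c·A = 12.3606 × 0.624631 × 0.663661 = 5.124 kN.
I_c = (π/8 − 8/(9π))·r⁴ = 0.109757 × 0.65⁴ = 0.0195923 m⁴.
Centre of pressure: y_p = y_c + I_c/(y_c·A) = 1.37587 + 0.0195923/(1.37587 × 0.663661) = 1.37587 + 0.0214566 = 1.39733 m along the plane.

y_p = 1.40 m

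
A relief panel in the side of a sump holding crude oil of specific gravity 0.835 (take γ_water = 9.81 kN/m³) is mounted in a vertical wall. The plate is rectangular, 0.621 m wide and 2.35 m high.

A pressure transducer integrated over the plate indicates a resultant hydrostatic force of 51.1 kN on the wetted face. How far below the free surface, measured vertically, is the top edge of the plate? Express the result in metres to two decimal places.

γ = 0.835 × 9.81 = 8.19135 kN/m³.
A = 0.621 × 2.35 = 1.45935 m².
From F = γ·h_c·A, the centroid depth is h_c = 51.1/(8.19135 × 1.45935) = 4.2747 m.
The centroid lies 2.35/2 = 1.175 m below the top edge, so the top edge sits at h_top = 4.2747 − 1.175 = 3.0997 m below the surface.

d_top ≈ 3.10 m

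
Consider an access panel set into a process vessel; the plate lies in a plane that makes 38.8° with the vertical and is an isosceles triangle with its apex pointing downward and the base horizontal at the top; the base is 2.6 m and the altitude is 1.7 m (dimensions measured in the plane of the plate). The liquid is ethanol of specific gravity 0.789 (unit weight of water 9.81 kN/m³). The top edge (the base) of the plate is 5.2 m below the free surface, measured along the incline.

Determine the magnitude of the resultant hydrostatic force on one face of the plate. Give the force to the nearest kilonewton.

γ = 0.789 × 9.81 = 7.74009 kN/m³.
The plate makes 38.8° with the vertical, i.e. θ = 90° − 38.8° = 51.2° to the horizontal. Measuring y along the incline from the free-surface line, vertical depth h = y·sinθ with sinθ = 0.779338.
With the apex down, the centroid sits h/3 = 1.7/3 = 0.566667 m below the base (the top edge), so y_c = 5.2 + 0.566667 = 5.76667 m and h_c = 5.76667 × 0.779338 = 4.49419 m.
A = ½ × 2.6 × 1.7 = 2.21 m².
Resultant F = γ·h_c·A = 7.74009 × 4.49419 × 2.21 = 76.8758 kN.

F ≈ 77 kN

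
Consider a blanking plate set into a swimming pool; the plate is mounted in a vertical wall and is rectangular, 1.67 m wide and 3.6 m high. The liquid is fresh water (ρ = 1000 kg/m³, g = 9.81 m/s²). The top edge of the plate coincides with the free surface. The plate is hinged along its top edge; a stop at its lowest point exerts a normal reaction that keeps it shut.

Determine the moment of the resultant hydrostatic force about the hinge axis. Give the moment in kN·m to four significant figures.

M ≈ 254.8 kN·m

γ = ρg = 1000 × 9.81 = 9810 N/m³ = 9.81 kN/m³.
The centroid lies 3.6/2 = 1.8 m below the top edge, so the centroid depth is h_c = 1.8 m.
A = 1.67 × 3.6 = 6.012 m².
Resultant F = γ·h_c·A = 9.81 × 1.8 × 6.012 = 106.16 kN.
I_c = b·h³/12 = 1.67 × 3.6³/12 = 6.49296 m⁴.
Centre of pressure: y_p = y_c + I_c/(y_c·A) = 1.8 + 6.49296/(1.8 × 6.012) = 1.8 + 0.6 = 2.4 m along the plane.
The resultant acts 1.8 + 0.6 = 2.4 m (along the plate) below the hinge at the top edge, so the moment about the hinge is M = F × 2.4 = 106.16 × 2.4 = 254.784 kN·m.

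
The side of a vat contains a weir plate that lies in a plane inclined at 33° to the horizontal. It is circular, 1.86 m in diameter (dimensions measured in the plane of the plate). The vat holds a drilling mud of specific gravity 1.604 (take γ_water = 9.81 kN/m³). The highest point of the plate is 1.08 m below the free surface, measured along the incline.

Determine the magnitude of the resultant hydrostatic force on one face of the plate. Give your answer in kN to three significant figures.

F ≈ 46.8 kN

γ = 1.604 × 9.81 = 15.73524 kN/m³.
Let θ = 33° be the plate's angle to the horizontal; measure y along the incline from where the plane meets the free surface. Vertical depth h = y·sinθ with sinθ = 0.544639.
The centroid is at the centre, 0.93 m below the top of the plate, so y_c = 1.08 + 0.93 = 2.01 m and h_c = 2.01 × 0.544639 = 1.09472 m.
A = π(0.93)² = 2.71716 m².
Resultant F = γ·h_c·A = 15.73524 × 1.09472 × 2.71716 = 46.8049 kN.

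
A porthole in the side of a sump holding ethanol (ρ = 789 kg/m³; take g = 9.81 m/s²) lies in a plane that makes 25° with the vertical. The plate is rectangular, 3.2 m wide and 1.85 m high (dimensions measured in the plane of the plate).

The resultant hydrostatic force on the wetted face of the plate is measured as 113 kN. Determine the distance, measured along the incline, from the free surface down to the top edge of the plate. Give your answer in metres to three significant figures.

y_top ≈ 1.80 m

γ = ρg = 789 × 9.81 / 1000 = 7.74009 kN/m³.
A = 3.2 × 1.85 = 5.92 m².
From F = γ·h_c·A, the centroid depth is h_c = 113/(7.74009 × 5.92) = 2.4661 m.
The plate makes 25° with the vertical, i.e. θ = 90° − 25° = 65° to the horizontal. Measuring y along the incline from the free-surface line, vertical depth h = y·sinθ with sinθ = 0.906308.
Along the incline, y_c = h_c/sinθ = 2.4661/0.906308 = 2.72104 m.
The centroid lies 1.85/2 = 0.925 m below the top edge, so the top edge sits at y_top = 2.72104 − 0.925 = 1.79604 m along the incline.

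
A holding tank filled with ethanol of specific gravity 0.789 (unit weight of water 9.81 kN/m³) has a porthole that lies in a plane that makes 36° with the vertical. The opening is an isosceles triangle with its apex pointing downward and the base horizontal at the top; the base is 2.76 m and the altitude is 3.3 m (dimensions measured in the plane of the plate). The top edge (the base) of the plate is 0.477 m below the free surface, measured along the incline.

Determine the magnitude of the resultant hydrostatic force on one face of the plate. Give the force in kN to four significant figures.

γ = 0.789 × 9.81 = 7.74009 kN/m³.
The plate makes 36° with the vertical, i.e. θ = 90° − 36° = 54° to the horizontal. Measuring y along the incline from the free-surface line, vertical depth h = y·sinθ with sinθ = 0.809017.
With the apex down, the centroid sits h/3 = 3.3/3 = 1.1 m below the base (the top edge), so y_c = 0.477 + 1.1 = 1.577 m and h_c = 1.577 × 0.809017 = 1.27582 m.
A = ½ × 2.76 × 3.3 = 4.554 m².
Resultant F = γ·h_c·A = 7.74009 × 1.27582 × 4.554 = 44.9706 kN.

F ≈ 44.97 kN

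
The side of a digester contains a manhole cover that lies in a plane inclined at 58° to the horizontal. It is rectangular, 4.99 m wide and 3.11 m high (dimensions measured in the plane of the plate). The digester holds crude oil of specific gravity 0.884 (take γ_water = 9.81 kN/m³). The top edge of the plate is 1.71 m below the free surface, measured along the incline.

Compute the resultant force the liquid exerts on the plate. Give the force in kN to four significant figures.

γ = 0.884 × 9.81 = 8.67204 kN/m³.
Let θ = 58° be the plate's angle to the horizontal; measure y along the incline from where the plane meets the free surface. Vertical depth h = y·sinθ with sinθ = 0.848048.
The centroid lies 3.11/2 = 1.555 m below the top edge, so y_c = 1.71 + 1.555 = 3.265 m and h_c = 3.265 × 0.848048 = 2.76888 m.
A = 4.99 × 3.11 = 15.5189 m².
Resultant F = γ·h_c·A = 8.67204 × 2.76888 × 15.5189 = 372.637 kN.

F ≈ 372.6 kN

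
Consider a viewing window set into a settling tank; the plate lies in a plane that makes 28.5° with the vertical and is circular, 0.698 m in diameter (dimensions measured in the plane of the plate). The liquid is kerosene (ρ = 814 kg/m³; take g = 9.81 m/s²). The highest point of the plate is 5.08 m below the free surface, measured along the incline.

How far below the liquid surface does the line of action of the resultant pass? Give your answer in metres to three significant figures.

h_p = 4.78 m

γ = ρg = 814 × 9.81 / 1000 = 7.98534 kN/m³.
The plate makes 28.5° with the vertical, i.e. θ = 90° − 28.5° = 61.5° to the horizontal. Measuring y along the incline from the free-surface line, vertical depth h = y·sinθ with sinθ = 0.878817.
The centroid is at the centre, 0.349 m below the top of the plate, so y_c = 5.08 + 0.349 = 5.429 m and h_c = 5.429 × 0.878817 = 4.7711 m.
A = π(0.349)² = 0.382649 m².
Resultant F = γ·h_c·A = 7.98534 × 4.7711 × 0.382649 = 14.5785 kN.
I_c = πr⁴/4 = π × 0.349⁴/4 = 0.0116518 m⁴.
Centre of pressure: y_p = y_c + I_c/(y_c·A) = 5.429 + 0.0116518/(5.429 × 0.382649) = 5.429 + 0.00560883 = 5.43461 m along the plane.
Vertically, h_p = y_p·sinθ = 5.43461 × 0.878817 = 4.77603 m.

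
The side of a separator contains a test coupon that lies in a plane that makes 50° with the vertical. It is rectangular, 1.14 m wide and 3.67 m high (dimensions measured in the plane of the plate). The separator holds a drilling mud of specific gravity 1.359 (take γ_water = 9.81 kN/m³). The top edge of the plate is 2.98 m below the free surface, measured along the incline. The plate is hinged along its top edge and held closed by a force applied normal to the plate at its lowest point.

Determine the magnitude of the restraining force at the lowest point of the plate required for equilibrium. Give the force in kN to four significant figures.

γ = 1.359 × 9.81 = 13.33179 kN/m³.
The plate makes 50° with the vertical, i.e. θ = 90° − 50° = 40° to the horizontal. Measuring y along the incline from the free-surface line, vertical depth h = y·sinθ with sinθ = 0.642788.
The centroid lies 3.67/2 = 1.835 m below the top edge, so y_c = 2.98 + 1.835 = 4.815 m and h_c = 4.815 × 0.642788 = 3.09502 m.
A = 1.14 × 3.67 = 4.1838 m².
Resultant F = γ·h_c·A = 13.33179 × 3.09502 × 4.1838 = 172.633 kN.
I_c = b·h³/12 = 1.14 × 3.67³/12 = 4.69593 m⁴.
Centre of pressure: y_p = y_c + I_c/(y_c·A) = 4.815 + 4.69593/(4.815 × 4.1838) = 4.815 + 0.233107 = 5.04811 m along the plane.
The resultant acts 1.835 + 0.233107 = 2.06811 m (along the plate) below the hinge at the top edge, so the moment about the hinge is M = F × 2.06811 = 172.633 × 2.06811 = 357.024 kN·m.
A normal force at the bottom, 3.67 m from the hinge, must supply this moment: P = 357.024/3.67 = 97.2817 kN.

P ≈ 97.28 kN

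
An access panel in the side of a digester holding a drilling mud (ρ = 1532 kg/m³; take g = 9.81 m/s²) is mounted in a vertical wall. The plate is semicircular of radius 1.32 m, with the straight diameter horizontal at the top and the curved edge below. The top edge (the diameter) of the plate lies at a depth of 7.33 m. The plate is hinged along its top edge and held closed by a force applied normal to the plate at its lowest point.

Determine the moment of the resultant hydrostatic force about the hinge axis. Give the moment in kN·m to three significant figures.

M ≈ 187 kN·m

γ = ρg = 1532 × 9.81 / 1000 = 15.02892 kN/m³.
The centroid of a semicircle lies 4r/(3π) = 0.560225 m from the diameter, here below the top edge, so the centroid depth is h_c = 7.33 + 0.560225 = 7.89023 m.
A = πr²/2 = π × 1.32²/2 = 2.73696 m².
Resultant F = γ·h_c·A = 15.02892 × 7.89023 × 2.73696 = 324.553 kN.
I_c = (π/8 − 8/(9π))·r⁴ = 0.109757 × 1.32⁴ = 0.333218 m⁴.
Centre of pressure: y_p = y_c + I_c/(y_c·A) = 7.89023 + 0.333218/(7.89023 × 2.73696) = 7.89023 + 0.0154302 = 7.90566 m along the plane.
The resultant acts 0.560225 + 0.0154302 = 0.575655 m (along the plate) below the hinge at the top edge, so the moment about the hinge is M = F × 0.575655 = 324.553 × 0.575655 = 186.831 kN·m.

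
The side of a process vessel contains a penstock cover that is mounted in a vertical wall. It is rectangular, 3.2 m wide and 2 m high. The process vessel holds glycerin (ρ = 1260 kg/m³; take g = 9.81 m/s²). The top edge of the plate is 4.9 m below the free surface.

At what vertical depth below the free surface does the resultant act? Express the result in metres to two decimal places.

h_p = 5.96 m

γ = ρg = 1260 × 9.81 / 1000 = 12.3606 kN/m³.
The centroid lies 2/2 = 1 m below the top edge, so the centroid depth is h_c = 4.9 + 1 = 5.9 m.
A = 3.2 × 2 = 6.4 m².
Resultant F = γ·h_c·A = 12.3606 × 5.9 × 6.4 = 466.736 kN.
I_c = b·h³/12 = 3.2 × 2³/12 = 2.13333 m⁴.
Centre of pressure: y_p = y_c + I_c/(y_c·A) = 5.9 + 2.13333/(5.9 × 6.4) = 5.9 + 0.0564971 = 5.9565 m along the plane.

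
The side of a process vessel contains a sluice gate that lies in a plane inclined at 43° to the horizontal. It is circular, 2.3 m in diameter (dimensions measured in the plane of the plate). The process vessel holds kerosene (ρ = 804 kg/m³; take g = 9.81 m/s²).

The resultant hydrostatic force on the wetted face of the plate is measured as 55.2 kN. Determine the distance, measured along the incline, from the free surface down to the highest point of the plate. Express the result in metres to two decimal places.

γ = ρg = 804 × 9.81 / 1000 = 7.88724 kN/m³.
A = π(1.15)² = 4.15476 m².
From F = γ·h_c·A, the centroid depth is h_c = 55.2/(7.88724 × 4.15476) = 1.68449 m.
Let θ = 43° be the plate's angle to the horizontal; measure y along the incline from where the plane meets the free surface. Vertical depth h = y·sinθ with sinθ = 0.681998.
Along the incline, y_c = h_c/sinθ = 1.68449/0.681998 = 2.46993 m.
The centroid is at the centre, 1.15 m below the top of the plate, so the highest point sits at y_top = 2.46993 − 1.15 = 1.31993 m along the incline.

y_top ≈ 1.32 m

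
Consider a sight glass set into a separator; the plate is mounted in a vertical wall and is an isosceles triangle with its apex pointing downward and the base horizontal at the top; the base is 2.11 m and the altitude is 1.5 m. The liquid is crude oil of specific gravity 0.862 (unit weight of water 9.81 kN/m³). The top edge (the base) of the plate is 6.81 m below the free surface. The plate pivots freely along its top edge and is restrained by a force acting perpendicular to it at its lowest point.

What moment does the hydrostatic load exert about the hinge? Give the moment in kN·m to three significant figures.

M ≈ 50.6 kN·m

γ = 0.862 × 9.81 = 8.45622 kN/m³.
With the apex down, the centroid sits h/3 = 1.5/3 = 0.5 m below the base (the top edge), so the centroid depth is h_c = 6.81 + 0.5 = 7.31 m.
A = ½ × 2.11 × 1.5 = 1.5825 m².
Resultant F = γ·h_c·A = 8.45622 × 7.31 × 1.5825 = 97.8222 kN.
I_c = b·h³/36 = 2.11 × 1.5³/36 = 0.197813 m⁴.
Centre of pressure: y_p = y_c + I_c/(y_c·A) = 7.31 + 0.197813/(7.31 × 1.5825) = 7.31 + 0.0170999 = 7.3271 m along the plane.
The resultant acts 0.5 + 0.0170999 = 0.5171 m (along the plate) below the hinge at the top edge, so the moment about the hinge is M = F × 0.5171 = 97.8222 × 0.5171 = 50.5839 kN·m.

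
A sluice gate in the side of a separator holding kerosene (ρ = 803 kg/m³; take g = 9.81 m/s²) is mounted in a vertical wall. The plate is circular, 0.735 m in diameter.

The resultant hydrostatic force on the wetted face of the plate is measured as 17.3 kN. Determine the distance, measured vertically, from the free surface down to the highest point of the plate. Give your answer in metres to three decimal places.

d_top ≈ 4.809 m

γ = ρg = 803 × 9.81 / 1000 = 7.87743 kN/m³.
A = π(0.3675)² = 0.424292 m².
From F = γ·h_c·A, the centroid depth is h_c = 17.3/(7.87743 × 0.424292) = 5.17603 m.
The centroid is at the centre, 0.3675 m below the top of the plate, so the highest point sits at h_top = 5.17603 − 0.3675 = 4.80853 m below the surface.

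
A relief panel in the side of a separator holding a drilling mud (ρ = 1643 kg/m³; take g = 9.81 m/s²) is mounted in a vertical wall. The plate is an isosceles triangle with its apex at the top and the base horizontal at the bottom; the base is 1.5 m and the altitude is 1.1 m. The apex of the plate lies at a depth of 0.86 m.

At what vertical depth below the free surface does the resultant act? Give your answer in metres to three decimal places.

h_p = 1.636 m

γ = ρg = 1643 × 9.81 / 1000 = 16.11783 kN/m³.
With the apex up, the centroid sits 2h/3 = 2 × 1.1/3 = 0.733333 m below the apex, so the centroid depth is h_c = 0.86 + 0.733333 = 1.59333 m.
A = ½ × 1.5 × 1.1 = 0.825 m².
Resultant F = γ·h_c·A = 16.11783 × 1.59333 × 0.825 = 21.1868 kN.
I_c = b·h³/36 = 1.5 × 1.1³/36 = 0.0554583 m⁴.
Centre of pressure: y_p = y_c + I_c/(y_c·A) = 1.59333 + 0.0554583/(1.59333 × 0.825) = 1.59333 + 0.0421897 = 1.63552 m along the plane.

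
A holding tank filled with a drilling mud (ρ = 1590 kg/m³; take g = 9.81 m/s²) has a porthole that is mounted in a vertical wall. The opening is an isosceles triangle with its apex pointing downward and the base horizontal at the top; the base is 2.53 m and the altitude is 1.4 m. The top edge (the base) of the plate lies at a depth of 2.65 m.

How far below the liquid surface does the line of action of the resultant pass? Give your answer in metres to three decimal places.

γ = ρg = 1590 × 9.81 / 1000 = 15.5979 kN/m³.
With the apex down, the centroid sits h/3 = 1.4/3 = 0.466667 m below the base (the top edge), so the centroid depth is h_c = 2.65 + 0.466667 = 3.11667 m.
A = ½ × 2.53 × 1.4 = 1.771 m².
Resultant F = γ·h_c·A = 15.5979 × 3.11667 × 1.771 = 86.0945 kN.
I_c = b·h³/36 = 2.53 × 1.4³/36 = 0.192842 m⁴.
Centre of pressure: y_p = y_c + I_c/(y_c·A) = 3.11667 + 0.192842/(3.11667 × 1.771) = 3.11667 + 0.0349375 = 3.15161 m along the plane.

h_p = 3.152 m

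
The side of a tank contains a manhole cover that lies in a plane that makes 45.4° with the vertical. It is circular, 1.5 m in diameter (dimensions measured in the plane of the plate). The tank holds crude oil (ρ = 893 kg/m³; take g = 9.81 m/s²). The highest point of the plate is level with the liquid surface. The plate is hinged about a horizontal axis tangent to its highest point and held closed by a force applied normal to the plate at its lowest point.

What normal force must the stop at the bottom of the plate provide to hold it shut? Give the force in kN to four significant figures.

γ = ρg = 893 × 9.81 / 1000 = 8.76033 kN/m³.
The plate makes 45.4° with the vertical, i.e. θ = 90° − 45.4° = 44.6° to the horizontal. Measuring y along the incline from the free-surface line, vertical depth h = y·sinθ with sinθ = 0.702153.
The centroid is at the centre, 0.75 m below the top of the plate, so y_c = 0.75 m and h_c = 0.75 × 0.702153 = 0.526615 m.
A = π(0.75)² = 1.76715 m².
Resultant F = γ·h_c·A = 8.76033 × 0.526615 × 1.76715 = 8.15243 kN.
I_c = πr⁴/4 = π × 0.75⁴/4 = 0.248505 m⁴.
Centre of pressure: y_p = y_c + I_c/(y_c·A) = 0.75 + 0.248505/(0.75 × 1.76715) = 0.75 + 0.1875 = 0.9375 m along the plane.
The resultant acts 0.75 + 0.1875 = 0.9375 m (along the plate) below the hinge at the top edge, so the moment about the hinge is M = F × 0.9375 = 8.15243 × 0.9375 = 7.6429 kN·m.
A normal force at the bottom, 1.5 m from the hinge, must supply this moment: P = 7.6429/1.5 = 5.09527 kN.

P ≈ 5.095 kN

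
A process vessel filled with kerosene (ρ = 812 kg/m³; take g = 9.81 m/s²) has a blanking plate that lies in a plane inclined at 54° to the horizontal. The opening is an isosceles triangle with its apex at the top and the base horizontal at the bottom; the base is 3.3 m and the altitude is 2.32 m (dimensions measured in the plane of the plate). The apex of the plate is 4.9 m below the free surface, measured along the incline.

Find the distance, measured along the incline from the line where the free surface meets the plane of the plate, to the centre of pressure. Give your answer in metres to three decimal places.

y_p = 6.493 m

γ = ρg = 812 × 9.81 / 1000 = 7.96572 kN/m³.
Let θ = 54° be the plate's angle to the horizontal; measure y along the incline from where the plane meets the free surface. Vertical depth h = y·sinθ with sinθ = 0.809017.
With the apex up, the centroid sits 2h/3 = 2 × 2.32/3 = 1.54667 m below the apex, so y_c = 4.9 + 1.54667 = 6.44667 m and h_c = 6.44667 × 0.809017 = 5.21547 m.
A = ½ × 3.3 × 2.32 = 3.828 m².
Resultant F = γ·h_c·A = 7.96572 × 5.21547 × 3.828 = 159.034 kN.
I_c = b·h³/36 = 3.3 × 2.32³/36 = 1.14466 m⁴.
Centre of pressure: y_p = y_c + I_c/(y_c·A) = 6.44667 + 1.14466/(6.44667 × 3.828) = 6.44667 + 0.0463841 = 6.49305 m along the plane.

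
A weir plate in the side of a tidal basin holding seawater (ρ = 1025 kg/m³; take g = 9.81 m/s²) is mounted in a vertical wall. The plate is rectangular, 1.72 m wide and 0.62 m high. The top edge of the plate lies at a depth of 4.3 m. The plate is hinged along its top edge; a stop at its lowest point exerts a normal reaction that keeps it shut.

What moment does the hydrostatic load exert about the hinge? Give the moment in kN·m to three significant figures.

M ≈ 15.7 kN·m

γ = ρg = 1025 × 9.81 / 1000 = 10.05525 kN/m³.
The centroid lies 0.62/2 = 0.31 m below the top edge, so the centroid depth is h_c = 4.3 + 0.31 = 4.61 m.
A = 1.72 × 0.62 = 1.0664 m².
Resultant F = γ·h_c·A = 10.05525 × 4.61 × 1.0664 = 49.4327 kN.
I_c = b·h³/12 = 1.72 × 0.62³/12 = 0.0341603 m⁴.
Centre of pressure: y_p = y_c + I_c/(y_c·A) = 4.61 + 0.0341603/(4.61 × 1.0664) = 4.61 + 0.00694865 = 4.61695 m along the plane.
The resultant acts 0.31 + 0.00694865 = 0.316949 m (along the plate) below the hinge at the top edge, so the moment about the hinge is M = F × 0.316949 = 49.4327 × 0.316949 = 15.6676 kN·m.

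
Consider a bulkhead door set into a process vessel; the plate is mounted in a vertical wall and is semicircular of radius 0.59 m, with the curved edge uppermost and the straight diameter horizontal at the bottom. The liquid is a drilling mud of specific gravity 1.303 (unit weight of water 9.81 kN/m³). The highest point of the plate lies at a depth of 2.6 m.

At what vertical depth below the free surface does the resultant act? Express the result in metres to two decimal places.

γ = 1.303 × 9.81 = 12.78243 kN/m³.
The centroid lies 4r/(3π) = 0.250404 m above the diameter, so r − 4r/(3π) = 0.59 − 0.250404 = 0.339596 m below the topmost point, so the centroid depth is h_c = 2.6 + 0.339596 = 2.9396 m.
A = πr²/2 = π × 0.59²/2 = 0.546794 m².
Resultant F = γ·h_c·A = 12.78243 × 2.9396 × 0.546794 = 20.5459 kN.
I_c = (π/8 − 8/(9π))·r⁴ = 0.109757 × 0.59⁴ = 0.0132997 m⁴.
Centre of pressure: y_p = y_c + I_c/(y_c·A) = 2.9396 + 0.0132997/(2.9396 × 0.546794) = 2.9396 + 0.00827427 = 2.94787 m along the plane.

h_p = 2.95 m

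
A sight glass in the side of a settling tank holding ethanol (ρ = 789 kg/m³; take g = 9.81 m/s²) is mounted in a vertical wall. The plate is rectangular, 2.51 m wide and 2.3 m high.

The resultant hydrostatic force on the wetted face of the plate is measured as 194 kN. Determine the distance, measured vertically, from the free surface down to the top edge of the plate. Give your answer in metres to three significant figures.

γ = ρg = 789 × 9.81 / 1000 = 7.74009 kN/m³.
A = 2.51 × 2.3 = 5.773 m².
From F = γ·h_c·A, the centroid depth is h_c = 194/(7.74009 × 5.773) = 4.34164 m.
The centroid lies 2.3/2 = 1.15 m below the top edge, so the top edge sits at h_top = 4.34164 − 1.15 = 3.19164 m below the surface.

d_top ≈ 3.19 m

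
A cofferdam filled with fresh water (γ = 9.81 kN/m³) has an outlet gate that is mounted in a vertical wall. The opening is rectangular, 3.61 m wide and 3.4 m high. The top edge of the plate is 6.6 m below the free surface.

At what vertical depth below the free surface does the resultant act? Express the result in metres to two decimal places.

γ = 9.81 kN/m³.
The centroid lies 3.4/2 = 1.7 m below the top edge, so the centroid depth is h_c = 6.6 + 1.7 = 8.3 m.
A = 3.61 × 3.4 = 12.274 m².
Resultant F = γ·h_c·A = 9.81 × 8.3 × 12.274 = 999.386 kN.
I_c = b·h³/12 = 3.61 × 3.4³/12 = 11.824 m⁴.
Centre of pressure: y_p = y_c + I_c/(y_c·A) = 8.3 + 11.824/(8.3 × 12.274) = 8.3 + 0.116065 = 8.41607 m along the plane.

h_p = 8.42 m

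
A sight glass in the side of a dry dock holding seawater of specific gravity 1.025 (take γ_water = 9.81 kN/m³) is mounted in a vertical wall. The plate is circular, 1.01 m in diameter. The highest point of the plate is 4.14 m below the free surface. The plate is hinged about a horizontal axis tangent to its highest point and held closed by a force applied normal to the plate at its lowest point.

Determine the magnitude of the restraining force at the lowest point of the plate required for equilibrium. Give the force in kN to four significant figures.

P ≈ 19.22 kN

γ = 1.025 × 9.81 = 10.05525 kN/m³.
The centroid is at the centre, 0.505 m below the top of the plate, so the centroid depth is h_c = 4.14 + 0.505 = 4.645 m.
A = π(0.505)² = 0.801185 m².
Resultant F = γ·h_c·A = 10.05525 × 4.645 × 0.801185 = 37.4207 kN.
I_c = πr⁴/4 = π × 0.505⁴/4 = 0.0510805 m⁴.
Centre of pressure: y_p = y_c + I_c/(y_c·A) = 4.645 + 0.0510805/(4.645 × 0.801185) = 4.645 + 0.0137258 = 4.65873 m along the plane.
The resultant acts 0.505 + 0.0137258 = 0.518726 m (along the plate) below the hinge at the top edge, so the moment about the hinge is M = F × 0.518726 = 37.4207 × 0.518726 = 19.4111 kN·m.
A normal force at the bottom, 1.01 m from the hinge, must supply this moment: P = 19.4111/1.01 = 19.2189 kN.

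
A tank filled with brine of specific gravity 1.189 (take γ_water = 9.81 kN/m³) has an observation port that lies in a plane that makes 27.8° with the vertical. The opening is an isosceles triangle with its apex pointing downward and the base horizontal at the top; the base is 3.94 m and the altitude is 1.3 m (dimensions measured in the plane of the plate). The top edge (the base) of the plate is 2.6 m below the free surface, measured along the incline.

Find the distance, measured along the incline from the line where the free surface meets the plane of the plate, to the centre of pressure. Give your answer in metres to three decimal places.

y_p = 3.064 m

γ = 1.189 × 9.81 = 11.66409 kN/m³.
The plate makes 27.8° with the vertical, i.e. θ = 90° − 27.8° = 62.2° to the horizontal. Measuring y along the incline from the free-surface line, vertical depth h = y·sinθ with sinθ = 0.884581.
With the apex down, the centroid sits h/3 = 1.3/3 = 0.433333 m below the base (the top edge), so y_c = 2.6 + 0.433333 = 3.03333 m and h_c = 3.03333 × 0.884581 = 2.68323 m.
A = ½ × 3.94 × 1.3 = 2.561 m².
Resultant F = γ·h_c·A = 11.66409 × 2.68323 × 2.561 = 80.1527 kN.
I_c = b·h³/36 = 3.94 × 1.3³/36 = 0.240449 m⁴.
Centre of pressure: y_p = y_c + I_c/(y_c·A) = 3.03333 + 0.240449/(3.03333 × 2.561) = 3.03333 + 0.0309524 = 3.06428 m along the plane.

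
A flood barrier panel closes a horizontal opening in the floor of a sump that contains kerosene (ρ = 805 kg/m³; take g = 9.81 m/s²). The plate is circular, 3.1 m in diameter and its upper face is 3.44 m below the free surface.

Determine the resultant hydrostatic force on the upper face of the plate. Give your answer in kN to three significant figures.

γ = ρg = 805 × 9.81 / 1000 = 7.89705 kN/m³.
The plate is horizontal, so pressure is uniform at p = γ·h = 7.89705 × 3.44 = 27.1659 kN/m².
A = π(1.55)² = 7.54768 m².
F = p·A = 27.1659 × 7.54768 = 205.04 kN.

F ≈ 205 kN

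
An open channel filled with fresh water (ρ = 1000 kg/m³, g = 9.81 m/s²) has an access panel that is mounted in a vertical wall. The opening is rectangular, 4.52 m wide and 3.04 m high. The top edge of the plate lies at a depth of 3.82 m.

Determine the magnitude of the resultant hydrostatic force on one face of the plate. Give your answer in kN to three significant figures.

γ = ρg = 1000 × 9.81 = 9810 N/m³ = 9.81 kN/m³.
The centroid lies 3.04/2 = 1.52 m below the top edge, so the centroid depth is h_c = 3.82 + 1.52 = 5.34 m.
A = 4.52 × 3.04 = 13.7408 m².
Resultant F = γ·h_c·A = 9.81 × 5.34 × 13.7408 = 719.817 kN.

F ≈ 720 kN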